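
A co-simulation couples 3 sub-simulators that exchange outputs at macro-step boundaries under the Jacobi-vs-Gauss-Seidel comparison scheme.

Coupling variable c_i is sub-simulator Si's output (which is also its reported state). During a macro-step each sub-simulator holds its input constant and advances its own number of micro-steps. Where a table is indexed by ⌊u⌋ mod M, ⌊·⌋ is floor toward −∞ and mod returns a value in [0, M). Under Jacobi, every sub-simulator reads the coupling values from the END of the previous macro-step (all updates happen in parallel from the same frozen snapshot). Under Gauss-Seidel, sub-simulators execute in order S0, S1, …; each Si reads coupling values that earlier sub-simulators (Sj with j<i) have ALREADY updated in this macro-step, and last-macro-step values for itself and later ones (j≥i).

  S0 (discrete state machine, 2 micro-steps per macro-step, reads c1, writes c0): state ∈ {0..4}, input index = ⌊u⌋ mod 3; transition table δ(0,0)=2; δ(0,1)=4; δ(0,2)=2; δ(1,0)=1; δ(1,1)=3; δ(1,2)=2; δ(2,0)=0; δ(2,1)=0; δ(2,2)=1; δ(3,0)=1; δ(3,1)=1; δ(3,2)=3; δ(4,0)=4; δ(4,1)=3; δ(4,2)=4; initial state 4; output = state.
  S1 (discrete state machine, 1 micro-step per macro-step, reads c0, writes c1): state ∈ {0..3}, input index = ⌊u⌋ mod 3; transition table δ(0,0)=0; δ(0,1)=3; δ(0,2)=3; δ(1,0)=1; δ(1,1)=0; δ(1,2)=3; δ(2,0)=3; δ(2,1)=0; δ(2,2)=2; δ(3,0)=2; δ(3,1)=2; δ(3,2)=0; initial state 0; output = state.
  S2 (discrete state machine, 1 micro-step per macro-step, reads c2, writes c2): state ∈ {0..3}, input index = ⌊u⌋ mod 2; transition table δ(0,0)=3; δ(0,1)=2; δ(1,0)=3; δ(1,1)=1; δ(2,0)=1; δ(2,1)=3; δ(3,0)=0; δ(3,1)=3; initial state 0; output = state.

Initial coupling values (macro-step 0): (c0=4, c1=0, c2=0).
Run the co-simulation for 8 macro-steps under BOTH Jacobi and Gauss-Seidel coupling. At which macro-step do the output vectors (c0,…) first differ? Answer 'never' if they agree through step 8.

first divergence at macro-step: never

[Jacobi] macro 1: S0 reads c1=0 → after 2×micro: 4; S1 reads c0=4 → after 1×micro: 3; S2 reads c2=0 → after 1×micro: 3 ⇒ (c0=4, c1=3, c2=3)
[Jacobi] macro 2: S0 reads c1=3 → after 2×micro: 4; S1 reads c0=4 → after 1×micro: 2; S2 reads c2=3 → after 1×micro: 3 ⇒ (c0=4, c1=2, c2=3)
[Jacobi] macro 3: S0 reads c1=2 → after 2×micro: 4; S1 reads c0=4 → after 1×micro: 0; S2 reads c2=3 → after 1×micro: 3 ⇒ (c0=4, c1=0, c2=3)
[Jacobi] macro 4: S0 reads c1=0 → after 2×micro: 4; S1 reads c0=4 → after 1×micro: 3; S2 reads c2=3 → after 1×micro: 3 ⇒ (c0=4, c1=3, c2=3)
[Jacobi] macro 5: S0 reads c1=3 → after 2×micro: 4; S1 reads c0=4 → after 1×micro: 2; S2 reads c2=3 → after 1×micro: 3 ⇒ (c0=4, c1=2, c2=3)
[Jacobi] macro 6: S0 reads c1=2 → after 2×micro: 4; S1 reads c0=4 → after 1×micro: 0; S2 reads c2=3 → after 1×micro: 3 ⇒ (c0=4, c1=0, c2=3)
[Jacobi] macro 7: S0 reads c1=0 → after 2×micro: 4; S1 reads c0=4 → after 1×micro: 3; S2 reads c2=3 → after 1×micro: 3 ⇒ (c0=4, c1=3, c2=3)
[Jacobi] macro 8: S0 reads c1=3 → after 2×micro: 4; S1 reads c0=4 → after 1×micro: 2; S2 reads c2=3 → after 1×micro: 3 ⇒ (c0=4, c1=2, c2=3)
[Gauss-Seidel] macro 1: S0 reads c1=0 → after 2×micro: 4; S1 reads c0=4 → after 1×micro: 3; S2 reads c2=0 → after 1×micro: 3 ⇒ (c0=4, c1=3, c2=3)
[Gauss-Seidel] macro 2: S0 reads c1=3 → after 2×micro: 4; S1 reads c0=4 → after 1×micro: 2; S2 reads c2=3 → after 1×micro: 3 ⇒ (c0=4, c1=2, c2=3)
[Gauss-Seidel] macro 3: S0 reads c1=2 → after 2×micro: 4; S1 reads c0=4 → after 1×micro: 0; S2 reads c2=3 → after 1×micro: 3 ⇒ (c0=4, c1=0, c2=3)
[Gauss-Seidel] macro 4: S0 reads c1=0 → after 2×micro: 4; S1 reads c0=4 → after 1×micro: 3; S2 reads c2=3 → after 1×micro: 3 ⇒ (c0=4, c1=3, c2=3)
[Gauss-Seidel] macro 5: S0 reads c1=3 → after 2×micro: 4; S1 reads c0=4 → after 1×micro: 2; S2 reads c2=3 → after 1×micro: 3 ⇒ (c0=4, c1=2, c2=3)
[Gauss-Seidel] macro 6: S0 reads c1=2 → after 2×micro: 4; S1 reads c0=4 → after 1×micro: 0; S2 reads c2=3 → after 1×micro: 3 ⇒ (c0=4, c1=0, c2=3)
[Gauss-Seidel] macro 7: S0 reads c1=0 → after 2×micro: 4; S1 reads c0=4 → after 1×micro: 3; S2 reads c2=3 → after 1×micro: 3 ⇒ (c0=4, c1=3, c2=3)
[Gauss-Seidel] macro 8: S0 reads c1=3 → after 2×micro: 4; S1 reads c0=4 → after 1×micro: 2; S2 reads c2=3 → after 1×micro: 3 ⇒ (c0=4, c1=2, c2=3)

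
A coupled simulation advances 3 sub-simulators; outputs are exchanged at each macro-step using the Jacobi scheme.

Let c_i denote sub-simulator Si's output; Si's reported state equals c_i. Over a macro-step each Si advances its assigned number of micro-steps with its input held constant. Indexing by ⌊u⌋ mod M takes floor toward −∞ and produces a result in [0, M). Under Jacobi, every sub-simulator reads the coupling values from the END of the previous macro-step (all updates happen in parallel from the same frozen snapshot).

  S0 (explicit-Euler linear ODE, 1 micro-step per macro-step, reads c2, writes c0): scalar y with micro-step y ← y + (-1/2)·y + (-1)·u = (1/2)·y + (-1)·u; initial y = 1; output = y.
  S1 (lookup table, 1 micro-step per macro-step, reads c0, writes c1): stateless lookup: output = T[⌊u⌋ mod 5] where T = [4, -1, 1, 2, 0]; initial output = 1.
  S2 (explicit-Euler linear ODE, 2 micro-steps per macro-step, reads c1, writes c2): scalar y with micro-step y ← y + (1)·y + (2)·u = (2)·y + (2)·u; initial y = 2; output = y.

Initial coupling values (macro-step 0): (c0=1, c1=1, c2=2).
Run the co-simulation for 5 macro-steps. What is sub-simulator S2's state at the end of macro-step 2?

macro 1: S0 reads c2=2 → after 1×micro: -3/2; S1 reads c0=1 → after 1×micro: -1; S2 reads c1=1 → after 2×micro: 14 ⇒ (c0=-3/2, c1=-1, c2=14)
macro 2: S0 reads c2=14 → after 1×micro: -59/4; S1 reads c0=-3/2 → after 1×micro: 2; S2 reads c1=-1 → after 2×micro: 50 ⇒ (c0=-59/4, c1=2, c2=50)
macro 3: S0 reads c2=50 → after 1×micro: -459/8; S1 reads c0=-59/4 → after 1×micro: 4; S2 reads c1=2 → after 2×micro: 212 ⇒ (c0=-459/8, c1=4, c2=212)
macro 4: S0 reads c2=212 → after 1×micro: -3851/16; S1 reads c0=-459/8 → after 1×micro: 1; S2 reads c1=4 → after 2×micro: 872 ⇒ (c0=-3851/16, c1=1, c2=872)
macro 5: S0 reads c2=872 → after 1×micro: -31755/32; S1 reads c0=-3851/16 → after 1×micro: 0; S2 reads c1=1 → after 2×micro: 3494 ⇒ (c0=-31755/32, c1=0, c2=3494)

S2 state at macro-step 2 = 50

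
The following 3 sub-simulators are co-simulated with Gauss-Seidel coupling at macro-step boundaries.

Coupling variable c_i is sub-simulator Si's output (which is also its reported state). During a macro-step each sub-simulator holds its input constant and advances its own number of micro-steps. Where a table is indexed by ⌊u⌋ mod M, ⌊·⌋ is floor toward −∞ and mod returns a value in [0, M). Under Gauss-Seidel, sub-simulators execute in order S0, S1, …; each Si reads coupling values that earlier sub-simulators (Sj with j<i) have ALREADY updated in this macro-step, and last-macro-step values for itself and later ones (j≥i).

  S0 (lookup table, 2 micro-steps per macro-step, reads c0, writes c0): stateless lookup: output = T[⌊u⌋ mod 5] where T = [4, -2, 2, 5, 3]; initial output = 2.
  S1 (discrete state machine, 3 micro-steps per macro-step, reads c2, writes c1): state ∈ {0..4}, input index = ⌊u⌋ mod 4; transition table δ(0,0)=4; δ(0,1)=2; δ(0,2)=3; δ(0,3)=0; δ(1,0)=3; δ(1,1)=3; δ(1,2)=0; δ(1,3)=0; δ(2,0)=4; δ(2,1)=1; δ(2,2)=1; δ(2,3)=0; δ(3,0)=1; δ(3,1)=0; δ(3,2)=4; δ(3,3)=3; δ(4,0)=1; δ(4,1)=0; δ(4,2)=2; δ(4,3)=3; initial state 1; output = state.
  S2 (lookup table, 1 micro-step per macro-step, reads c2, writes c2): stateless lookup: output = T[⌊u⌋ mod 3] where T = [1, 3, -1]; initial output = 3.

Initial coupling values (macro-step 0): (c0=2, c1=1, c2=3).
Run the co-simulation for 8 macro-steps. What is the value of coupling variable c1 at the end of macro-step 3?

macro 1: S0 reads c0=2 → after 2×micro: 2; S1 reads c2=3 → after 3×micro: 0; S2 reads c2=3 → after 1×micro: 1 ⇒ (c0=2, c1=0, c2=1)
macro 2: S0 reads c0=2 → after 2×micro: 2; S1 reads c2=1 → after 3×micro: 3; S2 reads c2=1 → after 1×micro: 3 ⇒ (c0=2, c1=3, c2=3)
macro 3: S0 reads c0=2 → after 2×micro: 2; S1 reads c2=3 → after 3×micro: 3; S2 reads c2=3 → after 1×micro: 1 ⇒ (c0=2, c1=3, c2=1)
macro 4: S0 reads c0=2 → after 2×micro: 2; S1 reads c2=1 → after 3×micro: 1; S2 reads c2=1 → after 1×micro: 3 ⇒ (c0=2, c1=1, c2=3)
macro 5: S0 reads c0=2 → after 2×micro: 2; S1 reads c2=3 → after 3×micro: 0; S2 reads c2=3 → after 1×micro: 1 ⇒ (c0=2, c1=0, c2=1)
macro 6: S0 reads c0=2 → after 2×micro: 2; S1 reads c2=1 → after 3×micro: 3; S2 reads c2=1 → after 1×micro: 3 ⇒ (c0=2, c1=3, c2=3)
macro 7: S0 reads c0=2 → after 2×micro: 2; S1 reads c2=3 → after 3×micro: 3; S2 reads c2=3 → after 1×micro: 1 ⇒ (c0=2, c1=3, c2=1)
macro 8: S0 reads c0=2 → after 2×micro: 2; S1 reads c2=1 → after 3×micro: 1; S2 reads c2=1 → after 1×micro: 3 ⇒ (c0=2, c1=1, c2=3)

c1 at macro-step 3 = 3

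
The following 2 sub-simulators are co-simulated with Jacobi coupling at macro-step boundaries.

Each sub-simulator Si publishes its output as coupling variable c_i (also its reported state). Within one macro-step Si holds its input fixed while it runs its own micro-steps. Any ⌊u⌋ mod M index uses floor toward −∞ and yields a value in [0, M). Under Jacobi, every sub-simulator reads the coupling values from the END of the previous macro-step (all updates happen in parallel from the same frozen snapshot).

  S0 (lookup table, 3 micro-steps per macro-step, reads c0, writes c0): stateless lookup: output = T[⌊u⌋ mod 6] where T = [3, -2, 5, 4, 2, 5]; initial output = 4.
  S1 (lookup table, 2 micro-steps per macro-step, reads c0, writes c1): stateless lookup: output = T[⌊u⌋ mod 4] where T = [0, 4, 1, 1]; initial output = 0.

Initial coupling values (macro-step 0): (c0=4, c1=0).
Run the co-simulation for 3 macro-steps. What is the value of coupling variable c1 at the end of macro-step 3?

macro 1: S0 reads c0=4 → after 3×micro: 2; S1 reads c0=4 → after 2×micro: 0 ⇒ (c0=2, c1=0)
macro 2: S0 reads c0=2 → after 3×micro: 5; S1 reads c0=2 → after 2×micro: 1 ⇒ (c0=5, c1=1)
macro 3: S0 reads c0=5 → after 3×micro: 5; S1 reads c0=5 → after 2×micro: 4 ⇒ (c0=5, c1=4)

c1 at macro-step 3 = 4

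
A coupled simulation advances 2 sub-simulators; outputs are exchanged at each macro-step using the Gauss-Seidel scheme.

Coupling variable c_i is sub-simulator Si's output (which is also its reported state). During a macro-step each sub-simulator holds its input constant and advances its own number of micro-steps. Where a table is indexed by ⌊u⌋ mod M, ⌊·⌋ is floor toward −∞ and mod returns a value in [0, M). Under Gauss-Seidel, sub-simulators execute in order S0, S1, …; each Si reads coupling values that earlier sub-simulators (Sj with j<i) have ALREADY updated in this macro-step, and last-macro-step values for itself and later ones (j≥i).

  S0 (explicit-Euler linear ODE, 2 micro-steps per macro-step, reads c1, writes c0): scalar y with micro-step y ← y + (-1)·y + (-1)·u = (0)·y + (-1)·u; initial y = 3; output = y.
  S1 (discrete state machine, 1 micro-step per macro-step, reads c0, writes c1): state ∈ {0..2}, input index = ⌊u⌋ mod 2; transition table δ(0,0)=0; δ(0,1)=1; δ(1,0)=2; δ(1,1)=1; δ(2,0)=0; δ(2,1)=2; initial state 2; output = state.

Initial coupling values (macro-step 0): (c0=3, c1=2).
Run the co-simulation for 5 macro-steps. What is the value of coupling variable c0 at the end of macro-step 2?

macro 1: S0 reads c1=2 → after 2×micro: -2; S1 reads c0=-2 → after 1×micro: 0 ⇒ (c0=-2, c1=0)
macro 2: S0 reads c1=0 → after 2×micro: 0; S1 reads c0=0 → after 1×micro: 0 ⇒ (c0=0, c1=0)
macro 3: S0 reads c1=0 → after 2×micro: 0; S1 reads c0=0 → after 1×micro: 0 ⇒ (c0=0, c1=0)
macro 4: S0 reads c1=0 → after 2×micro: 0; S1 reads c0=0 → after 1×micro: 0 ⇒ (c0=0, c1=0)
macro 5: S0 reads c1=0 → after 2×micro: 0; S1 reads c0=0 → after 1×micro: 0 ⇒ (c0=0, c1=0)

c0 at macro-step 2 = 0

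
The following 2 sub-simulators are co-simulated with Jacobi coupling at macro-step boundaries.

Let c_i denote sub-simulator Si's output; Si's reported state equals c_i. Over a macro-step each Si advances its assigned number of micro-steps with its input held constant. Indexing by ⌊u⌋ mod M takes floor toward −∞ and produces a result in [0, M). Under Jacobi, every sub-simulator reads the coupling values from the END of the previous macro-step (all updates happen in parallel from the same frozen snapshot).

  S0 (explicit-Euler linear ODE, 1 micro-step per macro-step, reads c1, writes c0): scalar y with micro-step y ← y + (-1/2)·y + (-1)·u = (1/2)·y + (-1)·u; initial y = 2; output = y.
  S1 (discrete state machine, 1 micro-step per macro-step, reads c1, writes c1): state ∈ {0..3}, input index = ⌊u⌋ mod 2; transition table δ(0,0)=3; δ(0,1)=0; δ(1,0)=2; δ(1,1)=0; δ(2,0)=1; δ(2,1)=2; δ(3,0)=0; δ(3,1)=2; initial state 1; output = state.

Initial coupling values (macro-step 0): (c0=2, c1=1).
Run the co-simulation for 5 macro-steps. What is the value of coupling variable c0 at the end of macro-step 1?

c0 at macro-step 1 = 0

macro 1: S0 reads c1=1 → after 1×micro: 0; S1 reads c1=1 → after 1×micro: 0 ⇒ (c0=0, c1=0)
macro 2: S0 reads c1=0 → after 1×micro: 0; S1 reads c1=0 → after 1×micro: 3 ⇒ (c0=0, c1=3)
macro 3: S0 reads c1=3 → after 1×micro: -3; S1 reads c1=3 → after 1×micro: 2 ⇒ (c0=-3, c1=2)
macro 4: S0 reads c1=2 → after 1×micro: -7/2; S1 reads c1=2 → after 1×micro: 1 ⇒ (c0=-7/2, c1=1)
macro 5: S0 reads c1=1 → after 1×micro: -11/4; S1 reads c1=1 → after 1×micro: 0 ⇒ (c0=-11/4, c1=0)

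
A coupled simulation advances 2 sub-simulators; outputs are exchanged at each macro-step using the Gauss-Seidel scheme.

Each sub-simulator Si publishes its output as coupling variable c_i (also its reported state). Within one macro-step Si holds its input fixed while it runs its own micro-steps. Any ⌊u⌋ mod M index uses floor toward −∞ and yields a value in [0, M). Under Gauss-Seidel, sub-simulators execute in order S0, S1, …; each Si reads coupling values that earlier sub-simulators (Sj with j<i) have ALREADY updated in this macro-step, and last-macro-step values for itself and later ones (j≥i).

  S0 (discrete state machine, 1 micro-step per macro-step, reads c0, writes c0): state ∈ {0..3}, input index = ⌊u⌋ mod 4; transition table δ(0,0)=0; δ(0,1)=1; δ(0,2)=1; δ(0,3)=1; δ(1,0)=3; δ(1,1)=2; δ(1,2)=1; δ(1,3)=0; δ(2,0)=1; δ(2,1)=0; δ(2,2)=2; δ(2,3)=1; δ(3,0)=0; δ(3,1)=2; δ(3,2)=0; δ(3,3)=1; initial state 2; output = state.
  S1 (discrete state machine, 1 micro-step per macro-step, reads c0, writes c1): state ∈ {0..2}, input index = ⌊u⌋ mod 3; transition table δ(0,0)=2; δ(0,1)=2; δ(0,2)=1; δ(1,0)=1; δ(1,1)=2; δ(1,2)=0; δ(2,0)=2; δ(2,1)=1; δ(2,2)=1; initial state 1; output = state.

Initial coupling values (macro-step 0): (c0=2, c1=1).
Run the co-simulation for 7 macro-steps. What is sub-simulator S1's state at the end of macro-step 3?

macro 1: S0 reads c0=2 → after 1×micro: 2; S1 reads c0=2 → after 1×micro: 0 ⇒ (c0=2, c1=0)
macro 2: S0 reads c0=2 → after 1×micro: 2; S1 reads c0=2 → after 1×micro: 1 ⇒ (c0=2, c1=1)
macro 3: S0 reads c0=2 → after 1×micro: 2; S1 reads c0=2 → after 1×micro: 0 ⇒ (c0=2, c1=0)
macro 4: S0 reads c0=2 → after 1×micro: 2; S1 reads c0=2 → after 1×micro: 1 ⇒ (c0=2, c1=1)
macro 5: S0 reads c0=2 → after 1×micro: 2; S1 reads c0=2 → after 1×micro: 0 ⇒ (c0=2, c1=0)
macro 6: S0 reads c0=2 → after 1×micro: 2; S1 reads c0=2 → after 1×micro: 1 ⇒ (c0=2, c1=1)
macro 7: S0 reads c0=2 → after 1×micro: 2; S1 reads c0=2 → after 1×micro: 0 ⇒ (c0=2, c1=0)

S1 state at macro-step 3 = 0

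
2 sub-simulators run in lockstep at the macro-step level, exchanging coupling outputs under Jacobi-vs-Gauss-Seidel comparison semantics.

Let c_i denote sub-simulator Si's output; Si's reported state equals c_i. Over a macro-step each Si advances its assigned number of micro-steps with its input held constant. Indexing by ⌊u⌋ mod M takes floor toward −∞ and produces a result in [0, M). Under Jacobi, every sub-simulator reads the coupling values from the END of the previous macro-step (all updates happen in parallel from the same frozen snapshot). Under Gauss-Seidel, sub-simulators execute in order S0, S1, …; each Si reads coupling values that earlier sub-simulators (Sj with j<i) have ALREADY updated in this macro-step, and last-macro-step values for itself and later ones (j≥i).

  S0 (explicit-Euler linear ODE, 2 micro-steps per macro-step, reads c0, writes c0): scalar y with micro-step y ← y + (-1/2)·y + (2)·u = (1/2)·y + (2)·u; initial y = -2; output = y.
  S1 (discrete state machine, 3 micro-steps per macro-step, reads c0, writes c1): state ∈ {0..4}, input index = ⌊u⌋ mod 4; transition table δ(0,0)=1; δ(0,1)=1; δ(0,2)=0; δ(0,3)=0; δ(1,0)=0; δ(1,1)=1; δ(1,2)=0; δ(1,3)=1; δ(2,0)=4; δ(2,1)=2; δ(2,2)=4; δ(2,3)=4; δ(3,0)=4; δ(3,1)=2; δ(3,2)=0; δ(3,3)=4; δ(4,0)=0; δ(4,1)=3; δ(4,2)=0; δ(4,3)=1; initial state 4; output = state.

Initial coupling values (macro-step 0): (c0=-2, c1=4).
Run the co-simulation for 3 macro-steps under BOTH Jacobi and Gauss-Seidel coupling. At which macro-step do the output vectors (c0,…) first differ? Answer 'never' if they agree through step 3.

[Jacobi] macro 1: S0 reads c0=-2 → after 2×micro: -13/2; S1 reads c0=-2 → after 3×micro: 0 ⇒ (c0=-13/2, c1=0)
[Jacobi] macro 2: S0 reads c0=-13/2 → after 2×micro: -169/8; S1 reads c0=-13/2 → after 3×micro: 1 ⇒ (c0=-169/8, c1=1)
[Jacobi] macro 3: S0 reads c0=-169/8 → after 2×micro: -2197/32; S1 reads c0=-169/8 → after 3×micro: 0 ⇒ (c0=-2197/32, c1=0)
[Gauss-Seidel] macro 1: S0 reads c0=-2 → after 2×micro: -13/2; S1 reads c0=-13/2 → after 3×micro: 2 ⇒ (c0=-13/2, c1=2)
[Gauss-Seidel] macro 2: S0 reads c0=-13/2 → after 2×micro: -169/8; S1 reads c0=-169/8 → after 3×micro: 0 ⇒ (c0=-169/8, c1=0)
[Gauss-Seidel] macro 3: S0 reads c0=-169/8 → after 2×micro: -2197/32; S1 reads c0=-2197/32 → after 3×micro: 0 ⇒ (c0=-2197/32, c1=0)

first divergence at macro-step: 1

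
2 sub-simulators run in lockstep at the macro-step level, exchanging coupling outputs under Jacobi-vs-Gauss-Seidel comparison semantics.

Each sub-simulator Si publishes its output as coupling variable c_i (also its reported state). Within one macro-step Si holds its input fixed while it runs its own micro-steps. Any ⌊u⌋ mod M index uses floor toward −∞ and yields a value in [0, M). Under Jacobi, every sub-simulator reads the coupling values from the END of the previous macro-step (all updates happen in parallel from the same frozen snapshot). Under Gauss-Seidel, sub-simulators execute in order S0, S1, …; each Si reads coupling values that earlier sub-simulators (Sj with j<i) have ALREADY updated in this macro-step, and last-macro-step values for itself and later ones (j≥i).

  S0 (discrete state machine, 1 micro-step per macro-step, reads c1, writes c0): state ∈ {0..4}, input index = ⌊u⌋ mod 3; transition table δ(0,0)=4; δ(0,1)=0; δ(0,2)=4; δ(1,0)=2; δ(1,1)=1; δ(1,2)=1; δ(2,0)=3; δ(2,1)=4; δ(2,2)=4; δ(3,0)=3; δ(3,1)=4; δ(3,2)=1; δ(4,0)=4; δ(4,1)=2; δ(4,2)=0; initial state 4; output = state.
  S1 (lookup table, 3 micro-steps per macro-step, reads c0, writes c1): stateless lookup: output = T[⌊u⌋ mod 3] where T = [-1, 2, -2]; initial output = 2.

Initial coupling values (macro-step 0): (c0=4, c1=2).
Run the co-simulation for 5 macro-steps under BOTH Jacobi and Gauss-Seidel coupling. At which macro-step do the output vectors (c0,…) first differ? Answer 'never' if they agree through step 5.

first divergence at macro-step: 1

[Jacobi] macro 1: S0 reads c1=2 → after 1×micro: 0; S1 reads c0=4 → after 3×micro: 2 ⇒ (c0=0, c1=2)
[Jacobi] macro 2: S0 reads c1=2 → after 1×micro: 4; S1 reads c0=0 → after 3×micro: -1 ⇒ (c0=4, c1=-1)
[Jacobi] macro 3: S0 reads c1=-1 → after 1×micro: 0; S1 reads c0=4 → after 3×micro: 2 ⇒ (c0=0, c1=2)
[Jacobi] macro 4: S0 reads c1=2 → after 1×micro: 4; S1 reads c0=0 → after 3×micro: -1 ⇒ (c0=4, c1=-1)
[Jacobi] macro 5: S0 reads c1=-1 → after 1×micro: 0; S1 reads c0=4 → after 3×micro: 2 ⇒ (c0=0, c1=2)
[Gauss-Seidel] macro 1: S0 reads c1=2 → after 1×micro: 0; S1 reads c0=0 → after 3×micro: -1 ⇒ (c0=0, c1=-1)
[Gauss-Seidel] macro 2: S0 reads c1=-1 → after 1×micro: 4; S1 reads c0=4 → after 3×micro: 2 ⇒ (c0=4, c1=2)
[Gauss-Seidel] macro 3: S0 reads c1=2 → after 1×micro: 0; S1 reads c0=0 → after 3×micro: -1 ⇒ (c0=0, c1=-1)
[Gauss-Seidel] macro 4: S0 reads c1=-1 → after 1×micro: 4; S1 reads c0=4 → after 3×micro: 2 ⇒ (c0=4, c1=2)
[Gauss-Seidel] macro 5: S0 reads c1=2 → after 1×micro: 0; S1 reads c0=0 → after 3×micro: -1 ⇒ (c0=0, c1=-1)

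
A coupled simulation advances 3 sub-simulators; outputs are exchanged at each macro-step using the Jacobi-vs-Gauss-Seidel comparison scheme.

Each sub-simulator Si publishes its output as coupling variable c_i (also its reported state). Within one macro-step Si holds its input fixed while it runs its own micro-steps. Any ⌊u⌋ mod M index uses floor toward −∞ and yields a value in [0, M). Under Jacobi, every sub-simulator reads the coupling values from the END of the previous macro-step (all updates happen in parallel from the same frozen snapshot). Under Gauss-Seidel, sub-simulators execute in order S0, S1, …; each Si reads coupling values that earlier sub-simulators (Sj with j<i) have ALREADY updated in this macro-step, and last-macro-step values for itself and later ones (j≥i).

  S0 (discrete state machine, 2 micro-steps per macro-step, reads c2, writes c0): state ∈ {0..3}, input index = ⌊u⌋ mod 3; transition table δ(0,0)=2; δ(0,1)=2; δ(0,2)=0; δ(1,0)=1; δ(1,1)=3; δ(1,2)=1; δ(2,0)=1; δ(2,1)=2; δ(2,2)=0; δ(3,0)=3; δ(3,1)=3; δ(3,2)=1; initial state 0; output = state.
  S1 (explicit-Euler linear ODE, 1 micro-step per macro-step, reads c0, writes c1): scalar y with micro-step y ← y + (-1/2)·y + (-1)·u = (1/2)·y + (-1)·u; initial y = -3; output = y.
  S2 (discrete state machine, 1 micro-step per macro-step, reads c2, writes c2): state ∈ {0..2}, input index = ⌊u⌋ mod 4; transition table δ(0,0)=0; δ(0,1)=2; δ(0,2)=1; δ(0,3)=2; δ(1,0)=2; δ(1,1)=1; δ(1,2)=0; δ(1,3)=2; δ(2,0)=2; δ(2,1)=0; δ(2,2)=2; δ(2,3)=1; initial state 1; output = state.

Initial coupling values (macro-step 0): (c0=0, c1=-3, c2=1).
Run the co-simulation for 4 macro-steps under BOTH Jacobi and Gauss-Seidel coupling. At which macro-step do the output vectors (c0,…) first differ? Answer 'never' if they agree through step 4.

[Jacobi] macro 1: S0 reads c2=1 → after 2×micro: 2; S1 reads c0=0 → after 1×micro: -3/2; S2 reads c2=1 → after 1×micro: 1 ⇒ (c0=2, c1=-3/2, c2=1)
[Jacobi] macro 2: S0 reads c2=1 → after 2×micro: 2; S1 reads c0=2 → after 1×micro: -11/4; S2 reads c2=1 → after 1×micro: 1 ⇒ (c0=2, c1=-11/4, c2=1)
[Jacobi] macro 3: S0 reads c2=1 → after 2×micro: 2; S1 reads c0=2 → after 1×micro: -27/8; S2 reads c2=1 → after 1×micro: 1 ⇒ (c0=2, c1=-27/8, c2=1)
[Jacobi] macro 4: S0 reads c2=1 → after 2×micro: 2; S1 reads c0=2 → after 1×micro: -59/16; S2 reads c2=1 → after 1×micro: 1 ⇒ (c0=2, c1=-59/16, c2=1)
[Gauss-Seidel] macro 1: S0 reads c2=1 → after 2×micro: 2; S1 reads c0=2 → after 1×micro: -7/2; S2 reads c2=1 → after 1×micro: 1 ⇒ (c0=2, c1=-7/2, c2=1)
[Gauss-Seidel] macro 2: S0 reads c2=1 → after 2×micro: 2; S1 reads c0=2 → after 1×micro: -15/4; S2 reads c2=1 → after 1×micro: 1 ⇒ (c0=2, c1=-15/4, c2=1)
[Gauss-Seidel] macro 3: S0 reads c2=1 → after 2×micro: 2; S1 reads c0=2 → after 1×micro: -31/8; S2 reads c2=1 → after 1×micro: 1 ⇒ (c0=2, c1=-31/8, c2=1)
[Gauss-Seidel] macro 4: S0 reads c2=1 → after 2×micro: 2; S1 reads c0=2 → after 1×micro: -63/16; S2 reads c2=1 → after 1×micro: 1 ⇒ (c0=2, c1=-63/16, c2=1)

first divergence at macro-step: 1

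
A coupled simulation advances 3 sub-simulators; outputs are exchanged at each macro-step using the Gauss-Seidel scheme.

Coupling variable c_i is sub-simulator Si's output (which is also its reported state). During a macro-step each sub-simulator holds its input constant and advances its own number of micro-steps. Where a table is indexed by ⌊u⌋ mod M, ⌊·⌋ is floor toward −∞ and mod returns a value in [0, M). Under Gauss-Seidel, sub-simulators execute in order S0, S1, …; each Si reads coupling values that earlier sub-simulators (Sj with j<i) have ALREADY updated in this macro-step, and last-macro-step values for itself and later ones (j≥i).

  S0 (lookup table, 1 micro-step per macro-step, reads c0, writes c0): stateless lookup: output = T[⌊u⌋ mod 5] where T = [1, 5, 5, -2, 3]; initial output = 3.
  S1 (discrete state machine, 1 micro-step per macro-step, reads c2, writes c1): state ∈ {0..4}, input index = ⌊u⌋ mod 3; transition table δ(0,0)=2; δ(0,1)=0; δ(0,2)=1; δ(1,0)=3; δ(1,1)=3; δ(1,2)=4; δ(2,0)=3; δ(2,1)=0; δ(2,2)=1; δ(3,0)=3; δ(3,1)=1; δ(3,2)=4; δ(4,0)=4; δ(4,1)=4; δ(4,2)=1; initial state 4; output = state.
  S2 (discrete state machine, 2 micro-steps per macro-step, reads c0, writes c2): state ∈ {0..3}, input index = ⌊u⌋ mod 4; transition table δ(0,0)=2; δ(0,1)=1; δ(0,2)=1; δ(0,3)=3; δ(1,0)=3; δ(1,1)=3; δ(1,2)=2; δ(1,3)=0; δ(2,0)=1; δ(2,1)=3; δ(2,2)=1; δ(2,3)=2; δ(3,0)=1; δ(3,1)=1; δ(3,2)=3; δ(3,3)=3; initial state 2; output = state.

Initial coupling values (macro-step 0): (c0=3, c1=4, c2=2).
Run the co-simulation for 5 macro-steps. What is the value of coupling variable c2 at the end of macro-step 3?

c2 at macro-step 3 = 2

macro 1: S0 reads c0=3 → after 1×micro: -2; S1 reads c2=2 → after 1×micro: 1; S2 reads c0=-2 → after 2×micro: 2 ⇒ (c0=-2, c1=1, c2=2)
macro 2: S0 reads c0=-2 → after 1×micro: -2; S1 reads c2=2 → after 1×micro: 4; S2 reads c0=-2 → after 2×micro: 2 ⇒ (c0=-2, c1=4, c2=2)
macro 3: S0 reads c0=-2 → after 1×micro: -2; S1 reads c2=2 → after 1×micro: 1; S2 reads c0=-2 → after 2×micro: 2 ⇒ (c0=-2, c1=1, c2=2)
macro 4: S0 reads c0=-2 → after 1×micro: -2; S1 reads c2=2 → after 1×micro: 4; S2 reads c0=-2 → after 2×micro: 2 ⇒ (c0=-2, c1=4, c2=2)
macro 5: S0 reads c0=-2 → after 1×micro: -2; S1 reads c2=2 → after 1×micro: 1; S2 reads c0=-2 → after 2×micro: 2 ⇒ (c0=-2, c1=1, c2=2)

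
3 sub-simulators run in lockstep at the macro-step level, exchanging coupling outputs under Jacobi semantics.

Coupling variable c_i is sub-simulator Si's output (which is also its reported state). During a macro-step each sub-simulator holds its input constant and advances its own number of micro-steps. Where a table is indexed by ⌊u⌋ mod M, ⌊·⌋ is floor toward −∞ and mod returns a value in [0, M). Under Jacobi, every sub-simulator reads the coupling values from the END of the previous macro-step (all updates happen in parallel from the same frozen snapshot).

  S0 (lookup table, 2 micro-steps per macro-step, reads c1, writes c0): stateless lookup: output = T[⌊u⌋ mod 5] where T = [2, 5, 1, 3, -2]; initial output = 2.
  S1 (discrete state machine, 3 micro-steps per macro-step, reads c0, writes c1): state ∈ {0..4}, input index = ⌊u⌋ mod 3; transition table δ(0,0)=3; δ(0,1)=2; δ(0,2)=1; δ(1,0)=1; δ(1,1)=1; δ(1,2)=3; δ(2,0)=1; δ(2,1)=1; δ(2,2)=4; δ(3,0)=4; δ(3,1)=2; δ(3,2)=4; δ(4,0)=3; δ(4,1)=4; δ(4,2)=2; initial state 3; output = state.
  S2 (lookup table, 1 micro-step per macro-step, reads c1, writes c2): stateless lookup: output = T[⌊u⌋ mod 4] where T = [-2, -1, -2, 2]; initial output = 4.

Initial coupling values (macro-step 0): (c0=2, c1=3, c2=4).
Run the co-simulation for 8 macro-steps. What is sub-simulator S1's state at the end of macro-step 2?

macro 1: S0 reads c1=3 → after 2×micro: 3; S1 reads c0=2 → after 3×micro: 4; S2 reads c1=3 → after 1×micro: 2 ⇒ (c0=3, c1=4, c2=2)
macro 2: S0 reads c1=4 → after 2×micro: -2; S1 reads c0=3 → after 3×micro: 3; S2 reads c1=4 → after 1×micro: -2 ⇒ (c0=-2, c1=3, c2=-2)
macro 3: S0 reads c1=3 → after 2×micro: 3; S1 reads c0=-2 → after 3×micro: 1; S2 reads c1=3 → after 1×micro: 2 ⇒ (c0=3, c1=1, c2=2)
macro 4: S0 reads c1=1 → after 2×micro: 5; S1 reads c0=3 → after 3×micro: 1; S2 reads c1=1 → after 1×micro: -1 ⇒ (c0=5, c1=1, c2=-1)
macro 5: S0 reads c1=1 → after 2×micro: 5; S1 reads c0=5 → after 3×micro: 2; S2 reads c1=1 → after 1×micro: -1 ⇒ (c0=5, c1=2, c2=-1)
macro 6: S0 reads c1=2 → after 2×micro: 1; S1 reads c0=5 → after 3×micro: 4; S2 reads c1=2 → after 1×micro: -2 ⇒ (c0=1, c1=4, c2=-2)
macro 7: S0 reads c1=4 → after 2×micro: -2; S1 reads c0=1 → after 3×micro: 4; S2 reads c1=4 → after 1×micro: -2 ⇒ (c0=-2, c1=4, c2=-2)
macro 8: S0 reads c1=4 → after 2×micro: -2; S1 reads c0=-2 → after 3×micro: 4; S2 reads c1=4 → after 1×micro: -2 ⇒ (c0=-2, c1=4, c2=-2)

S1 state at macro-step 2 = 3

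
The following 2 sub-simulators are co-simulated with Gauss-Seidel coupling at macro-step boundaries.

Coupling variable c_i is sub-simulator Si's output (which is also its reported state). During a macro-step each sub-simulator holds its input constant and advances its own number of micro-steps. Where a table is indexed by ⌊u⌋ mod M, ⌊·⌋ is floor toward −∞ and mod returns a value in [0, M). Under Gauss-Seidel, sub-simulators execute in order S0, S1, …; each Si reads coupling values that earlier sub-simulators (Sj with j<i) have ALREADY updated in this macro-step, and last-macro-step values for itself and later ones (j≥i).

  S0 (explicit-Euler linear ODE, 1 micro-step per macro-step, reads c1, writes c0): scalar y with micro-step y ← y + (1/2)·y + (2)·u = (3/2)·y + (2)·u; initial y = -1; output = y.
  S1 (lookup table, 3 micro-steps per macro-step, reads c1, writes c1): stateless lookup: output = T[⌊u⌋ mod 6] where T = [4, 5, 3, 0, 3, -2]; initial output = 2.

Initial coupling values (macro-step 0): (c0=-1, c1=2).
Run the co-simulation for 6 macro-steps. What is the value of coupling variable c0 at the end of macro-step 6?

c0 at macro-step 6 = 4887/64

macro 1: S0 reads c1=2 → after 1×micro: 5/2; S1 reads c1=2 → after 3×micro: 3 ⇒ (c0=5/2, c1=3)
macro 2: S0 reads c1=3 → after 1×micro: 39/4; S1 reads c1=3 → after 3×micro: 0 ⇒ (c0=39/4, c1=0)
macro 3: S0 reads c1=0 → after 1×micro: 117/8; S1 reads c1=0 → after 3×micro: 4 ⇒ (c0=117/8, c1=4)
macro 4: S0 reads c1=4 → after 1×micro: 479/16; S1 reads c1=4 → after 3×micro: 3 ⇒ (c0=479/16, c1=3)
macro 5: S0 reads c1=3 → after 1×micro: 1629/32; S1 reads c1=3 → after 3×micro: 0 ⇒ (c0=1629/32, c1=0)
macro 6: S0 reads c1=0 → after 1×micro: 4887/64; S1 reads c1=0 → after 3×micro: 4 ⇒ (c0=4887/64, c1=4)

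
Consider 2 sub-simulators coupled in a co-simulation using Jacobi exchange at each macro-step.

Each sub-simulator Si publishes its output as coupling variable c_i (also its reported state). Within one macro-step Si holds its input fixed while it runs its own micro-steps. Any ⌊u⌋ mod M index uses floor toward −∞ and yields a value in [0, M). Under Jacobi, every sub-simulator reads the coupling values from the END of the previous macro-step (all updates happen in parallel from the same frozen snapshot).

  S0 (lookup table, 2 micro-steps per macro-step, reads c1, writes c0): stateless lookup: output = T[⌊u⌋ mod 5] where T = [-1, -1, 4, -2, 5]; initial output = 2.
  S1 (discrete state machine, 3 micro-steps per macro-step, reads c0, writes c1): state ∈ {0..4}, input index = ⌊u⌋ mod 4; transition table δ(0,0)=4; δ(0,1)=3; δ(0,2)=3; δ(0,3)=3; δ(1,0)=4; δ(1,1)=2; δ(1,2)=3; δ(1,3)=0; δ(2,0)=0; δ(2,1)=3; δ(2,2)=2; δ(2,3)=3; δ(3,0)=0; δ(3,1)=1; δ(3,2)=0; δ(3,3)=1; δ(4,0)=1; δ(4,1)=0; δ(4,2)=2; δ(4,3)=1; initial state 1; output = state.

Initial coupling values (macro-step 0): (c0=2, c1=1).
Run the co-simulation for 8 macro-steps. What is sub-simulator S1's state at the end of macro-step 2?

macro 1: S0 reads c1=1 → after 2×micro: -1; S1 reads c0=2 → after 3×micro: 3 ⇒ (c0=-1, c1=3)
macro 2: S0 reads c1=3 → after 2×micro: -2; S1 reads c0=-1 → after 3×micro: 3 ⇒ (c0=-2, c1=3)
macro 3: S0 reads c1=3 → after 2×micro: -2; S1 reads c0=-2 → after 3×micro: 0 ⇒ (c0=-2, c1=0)
macro 4: S0 reads c1=0 → after 2×micro: -1; S1 reads c0=-2 → after 3×micro: 3 ⇒ (c0=-1, c1=3)
macro 5: S0 reads c1=3 → after 2×micro: -2; S1 reads c0=-1 → after 3×micro: 3 ⇒ (c0=-2, c1=3)
macro 6: S0 reads c1=3 → after 2×micro: -2; S1 reads c0=-2 → after 3×micro: 0 ⇒ (c0=-2, c1=0)
macro 7: S0 reads c1=0 → after 2×micro: -1; S1 reads c0=-2 → after 3×micro: 3 ⇒ (c0=-1, c1=3)
macro 8: S0 reads c1=3 → after 2×micro: -2; S1 reads c0=-1 → after 3×micro: 3 ⇒ (c0=-2, c1=3)

S1 state at macro-step 2 = 3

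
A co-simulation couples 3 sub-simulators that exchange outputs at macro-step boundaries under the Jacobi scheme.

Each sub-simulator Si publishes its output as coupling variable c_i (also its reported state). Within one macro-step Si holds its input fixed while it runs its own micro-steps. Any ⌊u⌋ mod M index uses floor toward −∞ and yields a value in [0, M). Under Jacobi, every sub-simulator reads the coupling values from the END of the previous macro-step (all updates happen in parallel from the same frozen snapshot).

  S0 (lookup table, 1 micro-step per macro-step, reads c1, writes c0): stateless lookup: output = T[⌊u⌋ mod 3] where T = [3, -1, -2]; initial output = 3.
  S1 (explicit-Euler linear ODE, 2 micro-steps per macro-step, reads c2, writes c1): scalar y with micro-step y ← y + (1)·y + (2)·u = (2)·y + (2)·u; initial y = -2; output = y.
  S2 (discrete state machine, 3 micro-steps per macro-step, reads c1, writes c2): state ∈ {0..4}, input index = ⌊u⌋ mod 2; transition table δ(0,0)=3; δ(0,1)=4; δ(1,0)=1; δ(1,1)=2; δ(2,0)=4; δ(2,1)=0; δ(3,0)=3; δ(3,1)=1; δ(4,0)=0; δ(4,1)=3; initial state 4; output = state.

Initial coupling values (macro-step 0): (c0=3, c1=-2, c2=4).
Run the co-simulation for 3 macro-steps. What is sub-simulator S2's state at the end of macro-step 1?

S2 state at macro-step 1 = 3

macro 1: S0 reads c1=-2 → after 1×micro: -1; S1 reads c2=4 → after 2×micro: 16; S2 reads c1=-2 → after 3×micro: 3 ⇒ (c0=-1, c1=16, c2=3)
macro 2: S0 reads c1=16 → after 1×micro: -1; S1 reads c2=3 → after 2×micro: 82; S2 reads c1=16 → after 3×micro: 3 ⇒ (c0=-1, c1=82, c2=3)
macro 3: S0 reads c1=82 → after 1×micro: -1; S1 reads c2=3 → after 2×micro: 346; S2 reads c1=82 → after 3×micro: 3 ⇒ (c0=-1, c1=346, c2=3)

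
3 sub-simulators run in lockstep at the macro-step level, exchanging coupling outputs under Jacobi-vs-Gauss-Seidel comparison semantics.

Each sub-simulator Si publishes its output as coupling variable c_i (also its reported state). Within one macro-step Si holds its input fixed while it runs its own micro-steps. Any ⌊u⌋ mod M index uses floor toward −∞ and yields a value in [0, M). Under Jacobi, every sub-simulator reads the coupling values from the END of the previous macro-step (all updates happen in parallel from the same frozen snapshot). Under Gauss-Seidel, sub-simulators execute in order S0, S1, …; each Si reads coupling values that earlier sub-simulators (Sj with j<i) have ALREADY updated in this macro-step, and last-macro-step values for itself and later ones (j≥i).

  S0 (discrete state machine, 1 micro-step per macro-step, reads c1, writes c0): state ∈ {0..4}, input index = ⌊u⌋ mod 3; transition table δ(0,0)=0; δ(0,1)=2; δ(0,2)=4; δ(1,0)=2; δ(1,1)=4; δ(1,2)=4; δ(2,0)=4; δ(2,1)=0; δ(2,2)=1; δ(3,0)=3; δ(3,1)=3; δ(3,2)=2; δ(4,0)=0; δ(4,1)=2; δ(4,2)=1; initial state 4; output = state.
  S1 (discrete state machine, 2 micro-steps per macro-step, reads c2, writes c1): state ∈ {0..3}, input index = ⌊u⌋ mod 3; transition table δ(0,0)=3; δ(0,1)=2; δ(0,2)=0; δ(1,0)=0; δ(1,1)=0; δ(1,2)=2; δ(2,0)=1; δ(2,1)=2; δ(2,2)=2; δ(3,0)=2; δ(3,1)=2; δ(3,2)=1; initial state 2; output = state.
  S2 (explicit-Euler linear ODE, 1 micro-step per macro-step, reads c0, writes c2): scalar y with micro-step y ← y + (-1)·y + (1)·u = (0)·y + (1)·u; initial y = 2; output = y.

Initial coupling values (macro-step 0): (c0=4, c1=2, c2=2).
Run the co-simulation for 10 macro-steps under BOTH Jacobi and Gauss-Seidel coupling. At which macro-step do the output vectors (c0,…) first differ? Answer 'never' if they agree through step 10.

first divergence at macro-step: 1

[Jacobi] macro 1: S0 reads c1=2 → after 1×micro: 1; S1 reads c2=2 → after 2×micro: 2; S2 reads c0=4 → after 1×micro: 4 ⇒ (c0=1, c1=2, c2=4)
[Jacobi] macro 2: S0 reads c1=2 → after 1×micro: 4; S1 reads c2=4 → after 2×micro: 2; S2 reads c0=1 → after 1×micro: 1 ⇒ (c0=4, c1=2, c2=1)
[Jacobi] macro 3: S0 reads c1=2 → after 1×micro: 1; S1 reads c2=1 → after 2×micro: 2; S2 reads c0=4 → after 1×micro: 4 ⇒ (c0=1, c1=2, c2=4)
[Jacobi] macro 4: S0 reads c1=2 → after 1×micro: 4; S1 reads c2=4 → after 2×micro: 2; S2 reads c0=1 → after 1×micro: 1 ⇒ (c0=4, c1=2, c2=1)
[Jacobi] macro 5: S0 reads c1=2 → after 1×micro: 1; S1 reads c2=1 → after 2×micro: 2; S2 reads c0=4 → after 1×micro: 4 ⇒ (c0=1, c1=2, c2=4)
[Jacobi] macro 6: S0 reads c1=2 → after 1×micro: 4; S1 reads c2=4 → after 2×micro: 2; S2 reads c0=1 → after 1×micro: 1 ⇒ (c0=4, c1=2, c2=1)
[Jacobi] macro 7: S0 reads c1=2 → after 1×micro: 1; S1 reads c2=1 → after 2×micro: 2; S2 reads c0=4 → after 1×micro: 4 ⇒ (c0=1, c1=2, c2=4)
[Jacobi] macro 8: S0 reads c1=2 → after 1×micro: 4; S1 reads c2=4 → after 2×micro: 2; S2 reads c0=1 → after 1×micro: 1 ⇒ (c0=4, c1=2, c2=1)
[Jacobi] macro 9: S0 reads c1=2 → after 1×micro: 1; S1 reads c2=1 → after 2×micro: 2; S2 reads c0=4 → after 1×micro: 4 ⇒ (c0=1, c1=2, c2=4)
[Jacobi] macro 10: S0 reads c1=2 → after 1×micro: 4; S1 reads c2=4 → after 2×micro: 2; S2 reads c0=1 → after 1×micro: 1 ⇒ (c0=4, c1=2, c2=1)
[Gauss-Seidel] macro 1: S0 reads c1=2 → after 1×micro: 1; S1 reads c2=2 → after 2×micro: 2; S2 reads c0=1 → after 1×micro: 1 ⇒ (c0=1, c1=2, c2=1)
[Gauss-Seidel] macro 2: S0 reads c1=2 → after 1×micro: 4; S1 reads c2=1 → after 2×micro: 2; S2 reads c0=4 → after 1×micro: 4 ⇒ (c0=4, c1=2, c2=4)
[Gauss-Seidel] macro 3: S0 reads c1=2 → after 1×micro: 1; S1 reads c2=4 → after 2×micro: 2; S2 reads c0=1 → after 1×micro: 1 ⇒ (c0=1, c1=2, c2=1)
[Gauss-Seidel] macro 4: S0 reads c1=2 → after 1×micro: 4; S1 reads c2=1 → after 2×micro: 2; S2 reads c0=4 → after 1×micro: 4 ⇒ (c0=4, c1=2, c2=4)
[Gauss-Seidel] macro 5: S0 reads c1=2 → after 1×micro: 1; S1 reads c2=4 → after 2×micro: 2; S2 reads c0=1 → after 1×micro: 1 ⇒ (c0=1, c1=2, c2=1)
[Gauss-Seidel] macro 6: S0 reads c1=2 → after 1×micro: 4; S1 reads c2=1 → after 2×micro: 2; S2 reads c0=4 → after 1×micro: 4 ⇒ (c0=4, c1=2, c2=4)
[Gauss-Seidel] macro 7: S0 reads c1=2 → after 1×micro: 1; S1 reads c2=4 → after 2×micro: 2; S2 reads c0=1 → after 1×micro: 1 ⇒ (c0=1, c1=2, c2=1)
[Gauss-Seidel] macro 8: S0 reads c1=2 → after 1×micro: 4; S1 reads c2=1 → after 2×micro: 2; S2 reads c0=4 → after 1×micro: 4 ⇒ (c0=4, c1=2, c2=4)
[Gauss-Seidel] macro 9: S0 reads c1=2 → after 1×micro: 1; S1 reads c2=4 → after 2×micro: 2; S2 reads c0=1 → after 1×micro: 1 ⇒ (c0=1, c1=2, c2=1)
[Gauss-Seidel] macro 10: S0 reads c1=2 → after 1×micro: 4; S1 reads c2=1 → after 2×micro: 2; S2 reads c0=4 → after 1×micro: 4 ⇒ (c0=4, c1=2, c2=4)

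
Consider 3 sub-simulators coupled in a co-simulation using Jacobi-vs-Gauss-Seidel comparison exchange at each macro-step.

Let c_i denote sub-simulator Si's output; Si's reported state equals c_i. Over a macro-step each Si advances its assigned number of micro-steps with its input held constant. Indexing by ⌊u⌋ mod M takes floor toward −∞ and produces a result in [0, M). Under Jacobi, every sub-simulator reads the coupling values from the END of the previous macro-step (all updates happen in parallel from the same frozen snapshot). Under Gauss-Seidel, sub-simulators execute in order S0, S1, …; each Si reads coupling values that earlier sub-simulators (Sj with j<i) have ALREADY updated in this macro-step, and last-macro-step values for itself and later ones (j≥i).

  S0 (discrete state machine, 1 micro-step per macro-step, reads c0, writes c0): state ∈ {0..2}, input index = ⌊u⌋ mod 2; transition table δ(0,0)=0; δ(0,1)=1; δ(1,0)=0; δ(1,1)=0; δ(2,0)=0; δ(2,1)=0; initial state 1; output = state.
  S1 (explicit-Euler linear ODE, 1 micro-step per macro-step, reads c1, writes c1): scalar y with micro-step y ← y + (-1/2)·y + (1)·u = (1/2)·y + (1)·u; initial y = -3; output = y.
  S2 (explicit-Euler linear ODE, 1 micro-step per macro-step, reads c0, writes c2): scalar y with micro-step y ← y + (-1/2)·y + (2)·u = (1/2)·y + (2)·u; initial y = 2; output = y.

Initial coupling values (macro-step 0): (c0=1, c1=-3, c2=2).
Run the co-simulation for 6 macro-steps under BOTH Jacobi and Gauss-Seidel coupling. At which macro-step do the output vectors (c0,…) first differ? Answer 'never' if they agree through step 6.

[Jacobi] macro 1: S0 reads c0=1 → after 1×micro: 0; S1 reads c1=-3 → after 1×micro: -9/2; S2 reads c0=1 → after 1×micro: 3 ⇒ (c0=0, c1=-9/2, c2=3)
[Jacobi] macro 2: S0 reads c0=0 → after 1×micro: 0; S1 reads c1=-9/2 → after 1×micro: -27/4; S2 reads c0=0 → after 1×micro: 3/2 ⇒ (c0=0, c1=-27/4, c2=3/2)
[Jacobi] macro 3: S0 reads c0=0 → after 1×micro: 0; S1 reads c1=-27/4 → after 1×micro: -81/8; S2 reads c0=0 → after 1×micro: 3/4 ⇒ (c0=0, c1=-81/8, c2=3/4)
[Jacobi] macro 4: S0 reads c0=0 → after 1×micro: 0; S1 reads c1=-81/8 → after 1×micro: -243/16; S2 reads c0=0 → after 1×micro: 3/8 ⇒ (c0=0, c1=-243/16, c2=3/8)
[Jacobi] macro 5: S0 reads c0=0 → after 1×micro: 0; S1 reads c1=-243/16 → after 1×micro: -729/32; S2 reads c0=0 → after 1×micro: 3/16 ⇒ (c0=0, c1=-729/32, c2=3/16)
[Jacobi] macro 6: S0 reads c0=0 → after 1×micro: 0; S1 reads c1=-729/32 → after 1×micro: -2187/64; S2 reads c0=0 → after 1×micro: 3/32 ⇒ (c0=0, c1=-2187/64, c2=3/32)
[Gauss-Seidel] macro 1: S0 reads c0=1 → after 1×micro: 0; S1 reads c1=-3 → after 1×micro: -9/2; S2 reads c0=0 → after 1×micro: 1 ⇒ (c0=0, c1=-9/2, c2=1)
[Gauss-Seidel] macro 2: S0 reads c0=0 → after 1×micro: 0; S1 reads c1=-9/2 → after 1×micro: -27/4; S2 reads c0=0 → after 1×micro: 1/2 ⇒ (c0=0, c1=-27/4, c2=1/2)
[Gauss-Seidel] macro 3: S0 reads c0=0 → after 1×micro: 0; S1 reads c1=-27/4 → after 1×micro: -81/8; S2 reads c0=0 → after 1×micro: 1/4 ⇒ (c0=0, c1=-81/8, c2=1/4)
[Gauss-Seidel] macro 4: S0 reads c0=0 → after 1×micro: 0; S1 reads c1=-81/8 → after 1×micro: -243/16; S2 reads c0=0 → after 1×micro: 1/8 ⇒ (c0=0, c1=-243/16, c2=1/8)
[Gauss-Seidel] macro 5: S0 reads c0=0 → after 1×micro: 0; S1 reads c1=-243/16 → after 1×micro: -729/32; S2 reads c0=0 → after 1×micro: 1/16 ⇒ (c0=0, c1=-729/32, c2=1/16)
[Gauss-Seidel] macro 6: S0 reads c0=0 → after 1×micro: 0; S1 reads c1=-729/32 → after 1×micro: -2187/64; S2 reads c0=0 → after 1×micro: 1/32 ⇒ (c0=0, c1=-2187/64, c2=1/32)

first divergence at macro-step: 1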